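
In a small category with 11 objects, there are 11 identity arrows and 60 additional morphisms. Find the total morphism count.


Each object has an identity morphism, giving 11 identities.
Adding the 60 non-identity morphisms:
Total = 11 + 60 = 71

71


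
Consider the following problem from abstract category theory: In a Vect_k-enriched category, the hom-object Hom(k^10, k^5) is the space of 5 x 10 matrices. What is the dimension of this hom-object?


In Vect-enriched categories, Hom(k^n, k^m) is the space of m x n matrices.
dim(Hom(k^10, k^5)) = 5 * 10 = 50

50


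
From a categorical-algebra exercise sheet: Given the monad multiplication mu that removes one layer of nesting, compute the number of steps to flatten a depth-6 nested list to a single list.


Each application of mu: T^2 -> T removes one layer of nesting.
Starting at depth 6 (i.e., T^6(X)), we need to reach T(X).
Number of mu applications = 6 - 1 = 5

5


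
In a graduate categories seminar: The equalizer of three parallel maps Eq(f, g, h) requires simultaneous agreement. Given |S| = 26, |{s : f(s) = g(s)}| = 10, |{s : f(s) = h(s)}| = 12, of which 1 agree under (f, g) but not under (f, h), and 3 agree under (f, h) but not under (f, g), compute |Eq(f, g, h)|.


Eq(f, g, h) is the triple-agreement set: points in S where all three
maps take the same value. Using inclusion-exclusion on the pairwise data:
Pair (f, g) agrees on 10 points; pair (f, h) on 12 points.
Points agreeing under (f, g) but not (f, h) = 1; under (f, h) but not (f, g) = 3.
Triple-agreement = agreement-in-(f, g) minus points that agree under (f, g) but not (f, h):
|Eq(f, g, h)| = 10 - 1 = 9
(cross-check via (f, h): 12 - 3 = 9.)

9


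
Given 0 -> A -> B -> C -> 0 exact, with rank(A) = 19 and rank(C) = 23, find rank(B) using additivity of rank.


For a short exact sequence 0 -> A -> B -> C -> 0,
rank is additive: rank(B) = rank(A) + rank(C).
rank(B) = 19 + 23 = 42

42


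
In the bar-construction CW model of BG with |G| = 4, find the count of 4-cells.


In the bar-construction CW model of BG, the n-cells are indexed by
n-tuples [g_1|...|g_n] of non-identity elements of G (degenerate
simplices with some g_i = e do not contribute cells), so there are
(|G| - 1)^n n-cells.
For dim = 4 with |G| = 4:
cells = (4 - 1)^4 = 3^4 = 81

81


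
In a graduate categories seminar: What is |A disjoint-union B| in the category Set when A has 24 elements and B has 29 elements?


In Set, the coproduct A + B is the disjoint union.
|A + B| = |A| + |B| = 24 + 29 = 53

53


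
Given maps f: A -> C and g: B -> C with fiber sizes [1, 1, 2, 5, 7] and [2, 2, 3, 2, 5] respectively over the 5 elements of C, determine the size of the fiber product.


The pullback A x_C B consists of pairs (a, b) with f(a) = g(b).
For each element c in C, the fiber product has |f^-1(c)| * |g^-1(c)| elements.
Summing over C: 1 * 2 + 1 * 2 + 2 * 3 + 5 * 2 + 7 * 5
= 2 + 2 + 6 + 10 + 35 = 55

55


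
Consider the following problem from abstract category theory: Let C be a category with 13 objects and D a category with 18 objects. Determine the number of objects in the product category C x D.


The product category C x D has objects that are pairs (c, d).
Number of pairs = |Ob(C)| * |Ob(D)| = 13 * 18 = 234

234


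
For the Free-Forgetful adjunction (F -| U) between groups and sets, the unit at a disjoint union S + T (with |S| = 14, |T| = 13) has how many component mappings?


The unit eta_X: X -> U(F(X)) of the Free-Forgetful adjunction
maps each element of X to a generator of F(X). For X = S + T (disjoint
union in Set), |S + T| = |S| + |T|.
Total mappings = 14 + 13 = 27.

27


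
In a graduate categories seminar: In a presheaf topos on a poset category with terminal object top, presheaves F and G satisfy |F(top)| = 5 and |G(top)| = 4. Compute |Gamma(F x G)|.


Global sections of a presheaf on a poset with terminal top satisfy
Gamma(H) ~ H(top). Presheaves admit pointwise products, so
(F x G)(top) = F(top) x G(top) (Cartesian product).
|Gamma(F x G)| = |F(top)| * |G(top)| = 5 * 4 = 20.

20


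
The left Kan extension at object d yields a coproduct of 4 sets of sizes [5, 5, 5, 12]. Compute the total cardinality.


Pointwise, the left Kan extension (Lan_F H)(d) is the colimit, indexed
by the comma category (F downarrow d), of H composed with the
projection (F downarrow d) -> C. Here that colimit is given
as a coproduct (disjoint union) of sets, so its cardinality is the
sum of the sizes of the summands.
Coproduct of sets with sizes: 5 + 5 + 5 + 12
= 27

27


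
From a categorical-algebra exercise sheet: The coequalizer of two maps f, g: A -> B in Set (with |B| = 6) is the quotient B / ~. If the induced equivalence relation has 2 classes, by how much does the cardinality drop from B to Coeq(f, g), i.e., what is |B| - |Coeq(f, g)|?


The coequalizer Coeq(f, g) = B / ~ has one element per equivalence class.
|B| = 6, |Coeq(f, g)| = 2.
|B| - |Coeq(f, g)| = 6 - 2 = 4.

4


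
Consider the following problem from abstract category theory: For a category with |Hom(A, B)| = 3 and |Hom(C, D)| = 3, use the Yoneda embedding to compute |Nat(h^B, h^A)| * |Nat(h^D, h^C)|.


By the Yoneda lemma, Nat(h^B, h^A) is isomorphic to Hom(A, B),
so |Nat(h^B, h^A)| = |Hom(A, B)| and |Nat(h^D, h^C)| = |Hom(C, D)|.
|Hom(A, B)| = 3, |Hom(C, D)| = 3.
|Nat(h^B, h^A) x Nat(h^D, h^C)| = 3 * 3 = 9

9


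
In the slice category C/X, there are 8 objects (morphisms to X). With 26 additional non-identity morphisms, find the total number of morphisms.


In the slice category C/X, objects are morphisms to X.
Identity morphisms: 8 (one per object of C/X).
Non-identity morphisms: 26.
Total = 8 + 26 = 34

34


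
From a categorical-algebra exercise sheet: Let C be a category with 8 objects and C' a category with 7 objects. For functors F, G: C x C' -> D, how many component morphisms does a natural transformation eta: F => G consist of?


A natural transformation eta: F => G assigns one component morphism per
object of the domain category.
The domain is the product category C x C', so
|Ob(C x C')| = |Ob(C)| * |Ob(C')| = 8 * 7 = 56.
Therefore eta has 56 component morphisms.

56


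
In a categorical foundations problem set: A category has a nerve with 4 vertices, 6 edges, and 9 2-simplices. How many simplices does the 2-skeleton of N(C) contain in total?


The 2-skeleton of the nerve N(C) consists of simplices in dimensions 0, 1, 2:
  |N(C)_0| = 4 (objects)
  |N(C)_1| = 6 (morphisms)
  |N(C)_2| = 9 (composable pairs)
Total = 4 + 6 + 9 = 19

19


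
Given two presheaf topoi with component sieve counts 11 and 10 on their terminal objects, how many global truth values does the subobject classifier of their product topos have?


In a product of presheaf topoi E_1 x E_2, the subobject classifier
is Omega = Omega_1 x Omega_2 (componentwise), so
|Omega(top)| = |Omega_1(top_1)| * |Omega_2(top_2)|.
= 11 * 10 = 110.

110


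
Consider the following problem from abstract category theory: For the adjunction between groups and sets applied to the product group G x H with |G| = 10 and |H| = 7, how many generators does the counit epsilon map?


The counit epsilon_K: F(U(K)) -> K of the Free-Forgetful adjunction
maps |K| generators of F(U(K)) into K. For K = G x H (the product group),
|G x H| = |G| * |H|.
Total generators mapped = 10 * 7 = 70.

70


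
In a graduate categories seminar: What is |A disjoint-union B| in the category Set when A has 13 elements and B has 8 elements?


In Set, the coproduct A + B is the disjoint union.
|A + B| = |A| + |B| = 13 + 8 = 21

21


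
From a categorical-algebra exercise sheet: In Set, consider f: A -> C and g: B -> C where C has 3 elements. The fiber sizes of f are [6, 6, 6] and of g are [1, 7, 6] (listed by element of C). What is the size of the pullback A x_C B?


The pullback A x_C B consists of pairs (a, b) with f(a) = g(b).
For each element c in C, the fiber product has |f^-1(c)| * |g^-1(c)| elements.
Summing over C: 6 * 1 + 6 * 7 + 6 * 6
= 6 + 42 + 36 = 84

84


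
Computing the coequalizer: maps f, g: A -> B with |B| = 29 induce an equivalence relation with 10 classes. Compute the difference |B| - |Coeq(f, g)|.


The coequalizer Coeq(f, g) = B / ~ has one element per equivalence class.
|B| = 29, |Coeq(f, g)| = 10.
|B| - |Coeq(f, g)| = 29 - 10 = 19.

19


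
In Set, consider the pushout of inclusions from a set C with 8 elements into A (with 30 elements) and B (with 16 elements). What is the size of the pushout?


The pushout A +_C B identifies the images of C in A and B.
|A +_C B| = |A| + |B| - |C| (for injections).
= 30 + 16 - 8 = 38

38


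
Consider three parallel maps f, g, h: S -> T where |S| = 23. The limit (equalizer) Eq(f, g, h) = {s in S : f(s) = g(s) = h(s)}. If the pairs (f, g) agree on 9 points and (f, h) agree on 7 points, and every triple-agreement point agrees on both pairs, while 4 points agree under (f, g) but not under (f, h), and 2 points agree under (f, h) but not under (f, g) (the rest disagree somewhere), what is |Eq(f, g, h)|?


Eq(f, g, h) is the triple-agreement set: points in S where all three
maps take the same value. Using inclusion-exclusion on the pairwise data:
Pair (f, g) agrees on 9 points; pair (f, h) on 7 points.
Points agreeing under (f, g) but not (f, h) = 4; under (f, h) but not (f, g) = 2.
Triple-agreement = agreement-in-(f, g) minus points that agree under (f, g) but not (f, h):
|Eq(f, g, h)| = 9 - 4 = 5
(cross-check via (f, h): 7 - 2 = 5.)

5


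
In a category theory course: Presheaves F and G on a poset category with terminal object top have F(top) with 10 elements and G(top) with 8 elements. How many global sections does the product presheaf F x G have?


Global sections of a presheaf on a poset with terminal top satisfy
Gamma(H) ~ H(top). Presheaves admit pointwise products, so
(F x G)(top) = F(top) x G(top) (Cartesian product).
|Gamma(F x G)| = |F(top)| * |G(top)| = 10 * 8 = 80.

80


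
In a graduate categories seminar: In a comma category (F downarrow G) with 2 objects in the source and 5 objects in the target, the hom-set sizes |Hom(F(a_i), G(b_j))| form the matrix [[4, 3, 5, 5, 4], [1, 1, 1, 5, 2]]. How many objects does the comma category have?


Objects of (F downarrow G) are triples (a, b, h: F(a)->G(b)).
The count equals the sum of all entries in the hom-matrix.
sum(row 0) = 21
sum(row 1) = 10
Grand total = 31

31


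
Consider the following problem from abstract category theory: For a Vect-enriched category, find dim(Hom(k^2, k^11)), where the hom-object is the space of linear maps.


In Vect-enriched categories, Hom(k^n, k^m) is the space of m x n matrices.
dim(Hom(k^2, k^11)) = 11 * 2 = 22

22


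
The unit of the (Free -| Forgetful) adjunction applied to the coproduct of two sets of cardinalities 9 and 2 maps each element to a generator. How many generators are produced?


The unit eta_X: X -> U(F(X)) of the Free-Forgetful adjunction
maps each element of X to a generator of F(X). For X = S + T (disjoint
union in Set), |S + T| = |S| + |T|.
Total mappings = 9 + 2 = 11.

11


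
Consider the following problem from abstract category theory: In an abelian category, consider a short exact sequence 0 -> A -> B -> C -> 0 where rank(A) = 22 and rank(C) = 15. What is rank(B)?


For a short exact sequence 0 -> A -> B -> C -> 0,
rank is additive: rank(B) = rank(A) + rank(C).
rank(B) = 22 + 15 = 37

37


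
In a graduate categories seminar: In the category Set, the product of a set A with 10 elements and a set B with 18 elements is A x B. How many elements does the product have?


In Set, the product A x B is the Cartesian product.
By the universal property, |A x B| = |A| * |B|.
|A x B| = 10 * 18 = 180

180


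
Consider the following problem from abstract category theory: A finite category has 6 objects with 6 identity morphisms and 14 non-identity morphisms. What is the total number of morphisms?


Each object has an identity morphism, giving 6 identities.
Adding the 14 non-identity morphisms:
Total = 6 + 14 = 20

20


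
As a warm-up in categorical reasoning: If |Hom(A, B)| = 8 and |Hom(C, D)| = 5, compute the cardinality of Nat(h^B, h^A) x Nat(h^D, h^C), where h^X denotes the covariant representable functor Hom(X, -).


By the Yoneda lemma, Nat(h^B, h^A) is isomorphic to Hom(A, B),
so |Nat(h^B, h^A)| = |Hom(A, B)| and |Nat(h^D, h^C)| = |Hom(C, D)|.
|Hom(A, B)| = 8, |Hom(C, D)| = 5.
|Nat(h^B, h^A) x Nat(h^D, h^C)| = 8 * 5 = 40

40


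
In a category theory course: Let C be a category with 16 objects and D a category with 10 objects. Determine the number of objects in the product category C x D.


The product category C x D has objects that are pairs (c, d).
Number of pairs = |Ob(C)| * |Ob(D)| = 16 * 10 = 160

160


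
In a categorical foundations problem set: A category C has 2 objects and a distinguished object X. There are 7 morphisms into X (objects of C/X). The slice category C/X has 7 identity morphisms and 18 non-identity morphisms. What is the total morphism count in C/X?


In the slice category C/X, objects are morphisms to X.
Identity morphisms: 7 (one per object of C/X).
Non-identity morphisms: 18.
Total = 7 + 18 = 25

25


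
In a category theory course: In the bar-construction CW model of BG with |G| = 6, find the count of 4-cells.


In the bar-construction CW model of BG, the n-cells are indexed by
n-tuples [g_1|...|g_n] of non-identity elements of G (degenerate
simplices with some g_i = e do not contribute cells), so there are
(|G| - 1)^n n-cells.
For dim = 4 with |G| = 6:
cells = (6 - 1)^4 = 5^4 = 625

625


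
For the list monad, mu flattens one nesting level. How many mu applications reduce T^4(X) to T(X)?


Each application of mu: T^2 -> T removes one layer of nesting.
Starting at depth 4 (i.e., T^4(X)), we need to reach T(X).
Number of mu applications = 4 - 1 = 3

3


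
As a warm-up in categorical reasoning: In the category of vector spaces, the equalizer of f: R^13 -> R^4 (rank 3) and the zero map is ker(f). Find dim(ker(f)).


The equalizer of f and the zero map is ker(f).
By the rank-nullity theorem: dim(ker(f)) = dim(domain) - rank(f).
dim(ker(f)) = 13 - 3 = 10

10


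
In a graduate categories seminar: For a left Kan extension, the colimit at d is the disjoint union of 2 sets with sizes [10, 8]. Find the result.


Pointwise, the left Kan extension (Lan_F H)(d) is the colimit, indexed
by the comma category (F downarrow d), of H composed with the
projection (F downarrow d) -> C. Here that colimit is given
as a coproduct (disjoint union) of sets, so its cardinality is the
sum of the sizes of the summands.
Coproduct of sets with sizes: 10 + 8
= 18

18


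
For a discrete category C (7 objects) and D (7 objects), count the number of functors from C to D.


A functor from a discrete category C to D is determined by
where each object maps. Each of the 7 objects of C can map
to any of the 7 objects of D independently.
Number of functors = 7^7 = 823543

823543


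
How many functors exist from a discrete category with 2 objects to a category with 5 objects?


A functor from a discrete category C to D is determined by
where each object maps. Each of the 2 objects of C can map
to any of the 5 objects of D independently.
Number of functors = 5^2 = 25

25


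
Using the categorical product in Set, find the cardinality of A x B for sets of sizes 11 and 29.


In Set, the product A x B is the Cartesian product.
By the universal property, |A x B| = |A| * |B|.
|A x B| = 11 * 29 = 319

319


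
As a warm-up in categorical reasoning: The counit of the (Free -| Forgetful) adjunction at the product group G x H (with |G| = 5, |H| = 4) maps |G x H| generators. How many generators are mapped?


The counit epsilon_K: F(U(K)) -> K of the Free-Forgetful adjunction
maps |K| generators of F(U(K)) into K. For K = G x H (the product group),
|G x H| = |G| * |H|.
Total generators mapped = 5 * 4 = 20.

20


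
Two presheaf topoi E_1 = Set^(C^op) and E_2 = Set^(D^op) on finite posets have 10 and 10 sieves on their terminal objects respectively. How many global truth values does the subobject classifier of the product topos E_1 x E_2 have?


In a product of presheaf topoi E_1 x E_2, the subobject classifier
is Omega = Omega_1 x Omega_2 (componentwise), so
|Omega(top)| = |Omega_1(top_1)| * |Omega_2(top_2)|.
= 10 * 10 = 100.

100


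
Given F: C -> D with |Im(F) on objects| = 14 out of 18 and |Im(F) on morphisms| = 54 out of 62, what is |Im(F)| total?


The image of F consists of distinct objects and distinct morphisms.
|Im(F)| on objects = 14
|Im(F)| on morphisms = 54
Total image cardinality = 14 + 54 = 68

68


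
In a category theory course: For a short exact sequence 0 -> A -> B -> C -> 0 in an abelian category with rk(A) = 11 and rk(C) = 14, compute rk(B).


For a short exact sequence 0 -> A -> B -> C -> 0,
rank is additive: rank(B) = rank(A) + rank(C).
rank(B) = 11 + 14 = 25

25


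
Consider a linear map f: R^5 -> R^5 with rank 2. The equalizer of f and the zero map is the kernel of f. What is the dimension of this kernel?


The equalizer of f and the zero map is ker(f).
By the rank-nullity theorem: dim(ker(f)) = dim(domain) - rank(f).
dim(ker(f)) = 5 - 2 = 3

3


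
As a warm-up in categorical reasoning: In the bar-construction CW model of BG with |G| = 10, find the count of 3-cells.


In the bar-construction CW model of BG, the n-cells are indexed by
n-tuples [g_1|...|g_n] of non-identity elements of G (degenerate
simplices with some g_i = e do not contribute cells), so there are
(|G| - 1)^n n-cells.
For dim = 3 with |G| = 10:
cells = (10 - 1)^3 = 9^3 = 729

729


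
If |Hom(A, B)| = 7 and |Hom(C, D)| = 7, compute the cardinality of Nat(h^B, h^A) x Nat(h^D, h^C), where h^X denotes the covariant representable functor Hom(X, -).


By the Yoneda lemma, Nat(h^B, h^A) is isomorphic to Hom(A, B),
so |Nat(h^B, h^A)| = |Hom(A, B)| and |Nat(h^D, h^C)| = |Hom(C, D)|.
|Hom(A, B)| = 7, |Hom(C, D)| = 7.
|Nat(h^B, h^A) x Nat(h^D, h^C)| = 7 * 7 = 49

49


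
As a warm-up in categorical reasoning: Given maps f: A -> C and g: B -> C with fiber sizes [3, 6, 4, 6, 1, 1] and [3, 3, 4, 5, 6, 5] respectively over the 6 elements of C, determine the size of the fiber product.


The pullback A x_C B consists of pairs (a, b) with f(a) = g(b).
For each element c in C, the fiber product has |f^-1(c)| * |g^-1(c)| elements.
Summing over C: 3 * 3 + 6 * 3 + 4 * 4 + 6 * 5 + 1 * 6 + 1 * 5
= 9 + 18 + 16 + 30 + 6 + 5 = 84

84


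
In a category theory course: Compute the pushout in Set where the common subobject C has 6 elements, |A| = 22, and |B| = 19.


The pushout A +_C B identifies the images of C in A and B.
|A +_C B| = |A| + |B| - |C| (for injections).
= 22 + 19 - 6 = 35

35


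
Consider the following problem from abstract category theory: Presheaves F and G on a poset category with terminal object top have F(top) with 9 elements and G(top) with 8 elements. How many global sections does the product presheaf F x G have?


Global sections of a presheaf on a poset with terminal top satisfy
Gamma(H) ~ H(top). Presheaves admit pointwise products, so
(F x G)(top) = F(top) x G(top) (Cartesian product).
|Gamma(F x G)| = |F(top)| * |G(top)| = 9 * 8 = 72.

72


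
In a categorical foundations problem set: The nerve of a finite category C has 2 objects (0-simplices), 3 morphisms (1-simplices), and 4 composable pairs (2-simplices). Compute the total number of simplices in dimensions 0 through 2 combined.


The 2-skeleton of the nerve N(C) consists of simplices in dimensions 0, 1, 2:
  |N(C)_0| = 2 (objects)
  |N(C)_1| = 3 (morphisms)
  |N(C)_2| = 4 (composable pairs)
Total = 2 + 3 + 4 = 9

9


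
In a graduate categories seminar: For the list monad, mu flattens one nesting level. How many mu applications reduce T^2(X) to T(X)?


Each application of mu: T^2 -> T removes one layer of nesting.
Starting at depth 2 (i.e., T^2(X)), we need to reach T(X).
Number of mu applications = 2 - 1 = 1

1


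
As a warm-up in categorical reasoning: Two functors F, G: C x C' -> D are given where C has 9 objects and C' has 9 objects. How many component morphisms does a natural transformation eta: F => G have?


A natural transformation eta: F => G assigns one component morphism per
object of the domain category.
The domain is the product category C x C', so
|Ob(C x C')| = |Ob(C)| * |Ob(C')| = 9 * 9 = 81.
Therefore eta has 81 component morphisms.

81


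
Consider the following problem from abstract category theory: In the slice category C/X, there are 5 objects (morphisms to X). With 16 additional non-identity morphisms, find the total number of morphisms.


In the slice category C/X, objects are morphisms to X.
Identity morphisms: 5 (one per object of C/X).
Non-identity morphisms: 16.
Total = 5 + 16 = 21

21


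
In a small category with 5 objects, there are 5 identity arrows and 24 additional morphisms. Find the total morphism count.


Each object has an identity morphism, giving 5 identities.
Adding the 24 non-identity morphisms:
Total = 5 + 24 = 29

29


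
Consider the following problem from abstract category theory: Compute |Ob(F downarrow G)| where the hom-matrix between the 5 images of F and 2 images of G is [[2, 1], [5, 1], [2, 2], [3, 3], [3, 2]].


Objects of (F downarrow G) are triples (a, b, h: F(a)->G(b)).
The count equals the sum of all entries in the hom-matrix.
sum(row 0) = 3
sum(row 1) = 6
sum(row 2) = 4
sum(row 3) = 6
sum(row 4) = 5
Grand total = 24

24


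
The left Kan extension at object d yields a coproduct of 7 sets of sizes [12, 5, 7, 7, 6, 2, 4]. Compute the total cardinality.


Pointwise, the left Kan extension (Lan_F H)(d) is the colimit, indexed
by the comma category (F downarrow d), of H composed with the
projection (F downarrow d) -> C. Here that colimit is given
as a coproduct (disjoint union) of sets, so its cardinality is the
sum of the sizes of the summands.
Coproduct of sets with sizes: 12 + 5 + 7 + 7 + 6 + 2 + 4
= 43

43


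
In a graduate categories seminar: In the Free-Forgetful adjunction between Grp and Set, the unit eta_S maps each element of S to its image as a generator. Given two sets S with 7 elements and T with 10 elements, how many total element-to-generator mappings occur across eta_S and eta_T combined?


The unit eta_X: X -> U(F(X)) of the Free-Forgetful adjunction
maps each element of X to a generator of F(X). For X = S + T (disjoint
union in Set), |S + T| = |S| + |T|.
Total mappings = 7 + 10 = 17.

17


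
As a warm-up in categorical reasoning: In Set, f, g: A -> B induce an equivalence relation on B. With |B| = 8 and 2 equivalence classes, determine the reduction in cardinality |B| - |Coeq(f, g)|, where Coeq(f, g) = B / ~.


The coequalizer Coeq(f, g) = B / ~ has one element per equivalence class.
|B| = 8, |Coeq(f, g)| = 2.
|B| - |Coeq(f, g)| = 8 - 2 = 6.

6


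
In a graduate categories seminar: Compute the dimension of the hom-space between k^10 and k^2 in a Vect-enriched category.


In Vect-enriched categories, Hom(k^n, k^m) is the space of m x n matrices.
dim(Hom(k^10, k^2)) = 2 * 10 = 20

20


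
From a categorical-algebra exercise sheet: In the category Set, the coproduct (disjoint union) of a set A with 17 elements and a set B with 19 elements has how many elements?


In Set, the coproduct A + B is the disjoint union.
|A + B| = |A| + |B| = 17 + 19 = 36

36


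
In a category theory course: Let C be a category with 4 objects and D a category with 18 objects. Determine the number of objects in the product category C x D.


The product category C x D has objects that are pairs (c, d).
Number of pairs = |Ob(C)| * |Ob(D)| = 4 * 18 = 72

72


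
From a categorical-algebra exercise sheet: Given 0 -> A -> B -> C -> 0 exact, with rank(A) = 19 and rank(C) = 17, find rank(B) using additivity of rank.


For a short exact sequence 0 -> A -> B -> C -> 0,
rank is additive: rank(B) = rank(A) + rank(C).
rank(B) = 19 + 17 = 36

36


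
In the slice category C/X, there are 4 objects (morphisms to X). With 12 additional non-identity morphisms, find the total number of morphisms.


In the slice category C/X, objects are morphisms to X.
Identity morphisms: 4 (one per object of C/X).
Non-identity morphisms: 12.
Total = 4 + 12 = 16

16


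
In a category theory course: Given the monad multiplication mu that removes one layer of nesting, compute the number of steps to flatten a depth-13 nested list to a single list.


Each application of mu: T^2 -> T removes one layer of nesting.
Starting at depth 13 (i.e., T^13(X)), we need to reach T(X).
Number of mu applications = 13 - 1 = 12

12


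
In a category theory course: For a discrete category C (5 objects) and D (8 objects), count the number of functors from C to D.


A functor from a discrete category C to D is determined by
where each object maps. Each of the 5 objects of C can map
to any of the 8 objects of D independently.
Number of functors = 8^5 = 32768

32768


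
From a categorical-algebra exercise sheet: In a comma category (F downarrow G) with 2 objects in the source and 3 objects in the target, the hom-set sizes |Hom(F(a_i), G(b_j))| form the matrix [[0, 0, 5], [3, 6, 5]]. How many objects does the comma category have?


Objects of (F downarrow G) are triples (a, b, h: F(a)->G(b)).
The count equals the sum of all entries in the hom-matrix.
sum(row 0) = 5
sum(row 1) = 14
Grand total = 19

19


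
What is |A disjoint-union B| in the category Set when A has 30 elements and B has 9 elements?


In Set, the coproduct A + B is the disjoint union.
|A + B| = |A| + |B| = 30 + 9 = 39

39


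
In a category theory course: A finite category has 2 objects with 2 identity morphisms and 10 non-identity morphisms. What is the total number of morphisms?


Each object has an identity morphism, giving 2 identities.
Adding the 10 non-identity morphisms:
Total = 2 + 10 = 12

12


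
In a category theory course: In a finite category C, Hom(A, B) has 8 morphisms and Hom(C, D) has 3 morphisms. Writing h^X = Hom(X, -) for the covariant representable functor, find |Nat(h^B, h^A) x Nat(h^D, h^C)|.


By the Yoneda lemma, Nat(h^B, h^A) is isomorphic to Hom(A, B),
so |Nat(h^B, h^A)| = |Hom(A, B)| and |Nat(h^D, h^C)| = |Hom(C, D)|.
|Hom(A, B)| = 8, |Hom(C, D)| = 3.
|Nat(h^B, h^A) x Nat(h^D, h^C)| = 8 * 3 = 24

24


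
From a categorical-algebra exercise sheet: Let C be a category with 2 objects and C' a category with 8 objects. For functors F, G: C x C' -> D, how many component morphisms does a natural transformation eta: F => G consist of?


A natural transformation eta: F => G assigns one component morphism per
object of the domain category.
The domain is the product category C x C', so
|Ob(C x C')| = |Ob(C)| * |Ob(C')| = 2 * 8 = 16.
Therefore eta has 16 component morphisms.

16


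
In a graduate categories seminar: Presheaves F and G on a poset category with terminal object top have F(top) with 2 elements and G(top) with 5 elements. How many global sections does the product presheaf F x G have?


Global sections of a presheaf on a poset with terminal top satisfy
Gamma(H) ~ H(top). Presheaves admit pointwise products, so
(F x G)(top) = F(top) x G(top) (Cartesian product).
|Gamma(F x G)| = |F(top)| * |G(top)| = 2 * 5 = 10.

10


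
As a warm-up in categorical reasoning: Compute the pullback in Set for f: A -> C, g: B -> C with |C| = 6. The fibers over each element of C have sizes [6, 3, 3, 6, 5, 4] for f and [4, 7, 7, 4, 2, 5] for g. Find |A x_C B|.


The pullback A x_C B consists of pairs (a, b) with f(a) = g(b).
For each element c in C, the fiber product has |f^-1(c)| * |g^-1(c)| elements.
Summing over C: 6 * 4 + 3 * 7 + 3 * 7 + 6 * 4 + 5 * 2 + 4 * 5
= 24 + 21 + 21 + 24 + 10 + 20 = 120

120


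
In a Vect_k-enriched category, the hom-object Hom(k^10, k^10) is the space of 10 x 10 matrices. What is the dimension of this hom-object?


In Vect-enriched categories, Hom(k^n, k^m) is the space of m x n matrices.
dim(Hom(k^10, k^10)) = 10 * 10 = 100

100


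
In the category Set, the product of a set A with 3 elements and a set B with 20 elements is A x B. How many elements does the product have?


In Set, the product A x B is the Cartesian product.
By the universal property, |A x B| = |A| * |B|.
|A x B| = 3 * 20 = 60

60


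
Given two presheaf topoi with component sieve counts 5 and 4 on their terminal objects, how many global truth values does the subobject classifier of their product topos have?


In a product of presheaf topoi E_1 x E_2, the subobject classifier
is Omega = Omega_1 x Omega_2 (componentwise), so
|Omega(top)| = |Omega_1(top_1)| * |Omega_2(top_2)|.
= 5 * 4 = 20.

20


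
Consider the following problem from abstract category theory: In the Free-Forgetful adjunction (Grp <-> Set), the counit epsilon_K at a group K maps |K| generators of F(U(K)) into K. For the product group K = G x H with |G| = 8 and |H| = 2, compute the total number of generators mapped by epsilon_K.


The counit epsilon_K: F(U(K)) -> K of the Free-Forgetful adjunction
maps |K| generators of F(U(K)) into K. For K = G x H (the product group),
|G x H| = |G| * |H|.
Total generators mapped = 8 * 2 = 16.

16


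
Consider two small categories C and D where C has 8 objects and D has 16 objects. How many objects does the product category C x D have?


The product category C x D has objects that are pairs (c, d).
Number of pairs = |Ob(C)| * |Ob(D)| = 8 * 16 = 128

128


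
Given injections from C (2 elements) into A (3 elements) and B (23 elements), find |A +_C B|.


The pushout A +_C B identifies the images of C in A and B.
|A +_C B| = |A| + |B| - |C| (for injections).
= 3 + 23 - 2 = 24

24


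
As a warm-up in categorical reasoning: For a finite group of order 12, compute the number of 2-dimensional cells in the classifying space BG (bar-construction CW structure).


In the bar-construction CW model of BG, the n-cells are indexed by
n-tuples [g_1|...|g_n] of non-identity elements of G (degenerate
simplices with some g_i = e do not contribute cells), so there are
(|G| - 1)^n n-cells.
For dim = 2 with |G| = 12:
cells = (12 - 1)^2 = 11^2 = 121

121


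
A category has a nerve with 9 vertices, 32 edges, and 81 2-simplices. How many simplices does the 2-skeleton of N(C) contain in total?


The 2-skeleton of the nerve N(C) consists of simplices in dimensions 0, 1, 2:
  |N(C)_0| = 9 (objects)
  |N(C)_1| = 32 (morphisms)
  |N(C)_2| = 81 (composable pairs)
Total = 9 + 32 + 81 = 122

122


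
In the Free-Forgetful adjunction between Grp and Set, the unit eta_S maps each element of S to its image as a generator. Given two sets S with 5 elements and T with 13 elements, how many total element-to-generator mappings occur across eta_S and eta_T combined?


The unit eta_X: X -> U(F(X)) of the Free-Forgetful adjunction
maps each element of X to a generator of F(X). For X = S + T (disjoint
union in Set), |S + T| = |S| + |T|.
Total mappings = 5 + 13 = 18.

18


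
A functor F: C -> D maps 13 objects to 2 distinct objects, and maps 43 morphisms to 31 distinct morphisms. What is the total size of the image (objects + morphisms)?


The image of F consists of distinct objects and distinct morphisms.
|Im(F)| on objects = 2
|Im(F)| on morphisms = 31
Total image cardinality = 2 + 31 = 33

33


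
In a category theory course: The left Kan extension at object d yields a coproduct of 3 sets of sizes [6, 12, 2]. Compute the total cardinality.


Pointwise, the left Kan extension (Lan_F H)(d) is the colimit, indexed
by the comma category (F downarrow d), of H composed with the
projection (F downarrow d) -> C. Here that colimit is given
as a coproduct (disjoint union) of sets, so its cardinality is the
sum of the sizes of the summands.
Coproduct of sets with sizes: 6 + 12 + 2
= 20

20


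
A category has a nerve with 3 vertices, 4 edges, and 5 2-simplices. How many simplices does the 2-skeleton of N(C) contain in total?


The 2-skeleton of the nerve N(C) consists of simplices in dimensions 0, 1, 2:
  |N(C)_0| = 3 (objects)
  |N(C)_1| = 4 (morphisms)
  |N(C)_2| = 5 (composable pairs)
Total = 3 + 4 + 5 = 12

12


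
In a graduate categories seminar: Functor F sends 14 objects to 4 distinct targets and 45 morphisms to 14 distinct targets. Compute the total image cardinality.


The image of F consists of distinct objects and distinct morphisms.
|Im(F)| on objects = 4
|Im(F)| on morphisms = 14
Total image cardinality = 4 + 14 = 18

18


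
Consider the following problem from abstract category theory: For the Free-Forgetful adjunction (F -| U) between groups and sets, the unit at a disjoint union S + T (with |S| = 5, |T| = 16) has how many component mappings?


The unit eta_X: X -> U(F(X)) of the Free-Forgetful adjunction
maps each element of X to a generator of F(X). For X = S + T (disjoint
union in Set), |S + T| = |S| + |T|.
Total mappings = 5 + 16 = 21.

21


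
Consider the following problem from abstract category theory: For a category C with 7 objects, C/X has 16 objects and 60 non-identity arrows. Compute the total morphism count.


In the slice category C/X, objects are morphisms to X.
Identity morphisms: 16 (one per object of C/X).
Non-identity morphisms: 60.
Total = 16 + 60 = 76

76


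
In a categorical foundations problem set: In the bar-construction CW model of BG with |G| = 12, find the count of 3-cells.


In the bar-construction CW model of BG, the n-cells are indexed by
n-tuples [g_1|...|g_n] of non-identity elements of G (degenerate
simplices with some g_i = e do not contribute cells), so there are
(|G| - 1)^n n-cells.
For dim = 3 with |G| = 12:
cells = (12 - 1)^3 = 11^3 = 1331

1331


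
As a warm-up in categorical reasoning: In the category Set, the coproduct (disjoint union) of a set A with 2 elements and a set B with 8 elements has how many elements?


In Set, the coproduct A + B is the disjoint union.
|A + B| = |A| + |B| = 2 + 8 = 10

10


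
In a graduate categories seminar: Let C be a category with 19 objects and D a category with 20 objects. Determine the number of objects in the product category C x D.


The product category C x D has objects that are pairs (c, d).
Number of pairs = |Ob(C)| * |Ob(D)| = 19 * 20 = 380

380


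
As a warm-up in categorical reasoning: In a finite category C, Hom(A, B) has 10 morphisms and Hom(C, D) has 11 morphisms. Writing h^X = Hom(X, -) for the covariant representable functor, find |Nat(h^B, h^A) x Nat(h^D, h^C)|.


By the Yoneda lemma, Nat(h^B, h^A) is isomorphic to Hom(A, B),
so |Nat(h^B, h^A)| = |Hom(A, B)| and |Nat(h^D, h^C)| = |Hom(C, D)|.
|Hom(A, B)| = 10, |Hom(C, D)| = 11.
|Nat(h^B, h^A) x Nat(h^D, h^C)| = 10 * 11 = 110

110


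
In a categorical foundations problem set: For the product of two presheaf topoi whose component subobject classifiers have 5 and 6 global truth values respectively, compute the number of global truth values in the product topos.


In a product of presheaf topoi E_1 x E_2, the subobject classifier
is Omega = Omega_1 x Omega_2 (componentwise), so
|Omega(top)| = |Omega_1(top_1)| * |Omega_2(top_2)|.
= 5 * 6 = 30.

30


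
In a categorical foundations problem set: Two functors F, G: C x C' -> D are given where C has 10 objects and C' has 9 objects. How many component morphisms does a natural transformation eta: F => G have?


A natural transformation eta: F => G assigns one component morphism per
object of the domain category.
The domain is the product category C x C', so
|Ob(C x C')| = |Ob(C)| * |Ob(C')| = 10 * 9 = 90.
Therefore eta has 90 component morphisms.

90


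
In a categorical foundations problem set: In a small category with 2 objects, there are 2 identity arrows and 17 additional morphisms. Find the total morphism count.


Each object has an identity morphism, giving 2 identities.
Adding the 17 non-identity morphisms:
Total = 2 + 17 = 19

19


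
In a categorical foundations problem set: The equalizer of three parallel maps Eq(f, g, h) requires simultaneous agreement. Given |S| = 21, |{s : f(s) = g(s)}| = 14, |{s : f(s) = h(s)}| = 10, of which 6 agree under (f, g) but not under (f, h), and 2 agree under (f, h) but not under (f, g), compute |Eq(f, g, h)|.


Eq(f, g, h) is the triple-agreement set: points in S where all three
maps take the same value. Using inclusion-exclusion on the pairwise data:
Pair (f, g) agrees on 14 points; pair (f, h) on 10 points.
Points agreeing under (f, g) but not (f, h) = 6; under (f, h) but not (f, g) = 2.
Triple-agreement = agreement-in-(f, g) minus points that agree under (f, g) but not (f, h):
|Eq(f, g, h)| = 14 - 6 = 8
(cross-check via (f, h): 10 - 2 = 8.)

8


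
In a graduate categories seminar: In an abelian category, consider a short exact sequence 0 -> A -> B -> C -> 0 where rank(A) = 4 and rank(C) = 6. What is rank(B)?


For a short exact sequence 0 -> A -> B -> C -> 0,
rank is additive: rank(B) = rank(A) + rank(C).
rank(B) = 4 + 6 = 10

10


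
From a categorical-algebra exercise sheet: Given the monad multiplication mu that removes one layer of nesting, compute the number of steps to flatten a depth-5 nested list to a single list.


Each application of mu: T^2 -> T removes one layer of nesting.
Starting at depth 5 (i.e., T^5(X)), we need to reach T(X).
Number of mu applications = 5 - 1 = 4

4


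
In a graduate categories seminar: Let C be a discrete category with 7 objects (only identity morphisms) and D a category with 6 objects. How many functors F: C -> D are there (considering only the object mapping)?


A functor from a discrete category C to D is determined by
where each object maps. Each of the 7 objects of C can map
to any of the 6 objects of D independently.
Number of functors = 6^7 = 279936

279936


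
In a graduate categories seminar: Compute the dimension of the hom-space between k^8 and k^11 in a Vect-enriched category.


In Vect-enriched categories, Hom(k^n, k^m) is the space of m x n matrices.
dim(Hom(k^8, k^11)) = 11 * 8 = 88

88


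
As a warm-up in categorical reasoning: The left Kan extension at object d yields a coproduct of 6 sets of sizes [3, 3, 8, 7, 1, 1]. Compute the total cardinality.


Pointwise, the left Kan extension (Lan_F H)(d) is the colimit, indexed
by the comma category (F downarrow d), of H composed with the
projection (F downarrow d) -> C. Here that colimit is given
as a coproduct (disjoint union) of sets, so its cardinality is the
sum of the sizes of the summands.
Coproduct of sets with sizes: 3 + 3 + 8 + 7 + 1 + 1
= 23

23


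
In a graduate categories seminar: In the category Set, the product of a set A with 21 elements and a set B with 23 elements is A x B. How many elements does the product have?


In Set, the product A x B is the Cartesian product.
By the universal property, |A x B| = |A| * |B|.
|A x B| = 21 * 23 = 483

483


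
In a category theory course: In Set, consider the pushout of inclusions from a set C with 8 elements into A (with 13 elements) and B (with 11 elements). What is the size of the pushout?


The pushout A +_C B identifies the images of C in A and B.
|A +_C B| = |A| + |B| - |C| (for injections).
= 13 + 11 - 8 = 16

16


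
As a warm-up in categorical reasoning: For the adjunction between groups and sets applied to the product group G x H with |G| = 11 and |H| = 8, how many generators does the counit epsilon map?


The counit epsilon_K: F(U(K)) -> K of the Free-Forgetful adjunction
maps |K| generators of F(U(K)) into K. For K = G x H (the product group),
|G x H| = |G| * |H|.
Total generators mapped = 11 * 8 = 88.

88


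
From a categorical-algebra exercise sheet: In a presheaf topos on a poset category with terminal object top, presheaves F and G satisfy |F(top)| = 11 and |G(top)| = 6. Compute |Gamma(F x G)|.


Global sections of a presheaf on a poset with terminal top satisfy
Gamma(H) ~ H(top). Presheaves admit pointwise products, so
(F x G)(top) = F(top) x G(top) (Cartesian product).
|Gamma(F x G)| = |F(top)| * |G(top)| = 11 * 6 = 66.

66
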